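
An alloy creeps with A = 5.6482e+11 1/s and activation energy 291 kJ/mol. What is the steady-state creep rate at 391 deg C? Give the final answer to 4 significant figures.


rate = A * exp(-Q / (R*T))
T = 391 + 273.15 = 664.15 K
rate = 5.6482e+11 * exp(-291e3 / (8.314 * 664.15))
rate = 7.316e-12 1/s


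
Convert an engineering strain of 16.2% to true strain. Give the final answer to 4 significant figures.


epsilon_true = ln(1 + epsilon_eng)
epsilon_true = ln(1 + 0.162)
epsilon_true = 0.1501


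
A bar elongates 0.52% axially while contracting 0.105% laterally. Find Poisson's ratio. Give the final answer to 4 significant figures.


nu = -epsilon_lat / epsilon_axial
Lateral strain is contraction (negative), so using magnitudes:
nu = 0.105 / 0.52
nu = 0.2019


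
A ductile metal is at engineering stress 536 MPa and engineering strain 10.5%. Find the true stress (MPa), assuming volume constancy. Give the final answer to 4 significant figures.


sigma_true = sigma_eng * (1 + epsilon_eng)
sigma_true = 536 * (1 + 0.105)
sigma_true = 592.3 MPa


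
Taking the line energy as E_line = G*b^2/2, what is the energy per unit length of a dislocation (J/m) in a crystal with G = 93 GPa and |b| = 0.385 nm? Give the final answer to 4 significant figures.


E = G*b^2/2
b = 0.385 nm = 3.85e-10 m
G = 93 GPa = 9.3e+10 Pa
E = 0.5 * 9.3e+10 * (3.85e-10)^2
E = 6.892e-09 J/m


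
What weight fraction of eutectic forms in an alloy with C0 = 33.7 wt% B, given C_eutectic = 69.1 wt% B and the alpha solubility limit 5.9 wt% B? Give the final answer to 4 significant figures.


f_primary = (C_e - C0) / (C_e - C_alpha_max)
f_primary = (69.1 - 33.7) / (69.1 - 5.9)
f_primary = 0.560127
f_eutectic = 1 - 0.560127 = 0.4399


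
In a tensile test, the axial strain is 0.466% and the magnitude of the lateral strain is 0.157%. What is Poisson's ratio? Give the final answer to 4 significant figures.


nu = -epsilon_lat / epsilon_axial
Lateral strain is contraction (negative), so using magnitudes:
nu = 0.157 / 0.466
nu = 0.3369


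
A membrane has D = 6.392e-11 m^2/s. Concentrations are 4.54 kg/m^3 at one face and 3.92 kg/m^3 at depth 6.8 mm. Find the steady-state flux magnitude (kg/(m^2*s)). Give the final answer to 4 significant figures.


J = -D * (dC/dx) = D * (C1 - C2) / dx
J = 6.392e-11 * (4.54 - 3.92) / 6.8e-03
J = 5.828e-09 kg/(m^2*s)


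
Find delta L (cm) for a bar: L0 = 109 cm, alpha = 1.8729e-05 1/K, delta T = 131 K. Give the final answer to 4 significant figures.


dL = L0 * alpha * dT
dL = 109 * 1.8729e-05 * 131
dL = 0.2674 cm


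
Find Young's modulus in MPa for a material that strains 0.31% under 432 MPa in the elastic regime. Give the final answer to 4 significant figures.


E = sigma / epsilon
epsilon = 0.31% = 3.1e-03
E = 432 / 3.1e-03
E = 139400 MPa


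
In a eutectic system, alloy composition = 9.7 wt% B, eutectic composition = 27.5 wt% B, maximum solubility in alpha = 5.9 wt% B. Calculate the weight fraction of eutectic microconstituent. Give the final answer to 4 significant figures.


f_primary = (C_e - C0) / (C_e - C_alpha_max)
f_primary = (27.5 - 9.7) / (27.5 - 5.9)
f_primary = 0.824074
f_eutectic = 1 - 0.824074 = 0.1759


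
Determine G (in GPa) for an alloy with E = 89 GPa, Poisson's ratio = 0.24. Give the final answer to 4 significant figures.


G = E / (2*(1+nu))
G = 89 / (2*(1+0.24))
G = 35.89 GPa


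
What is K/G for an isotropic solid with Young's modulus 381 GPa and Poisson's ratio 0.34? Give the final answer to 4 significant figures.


G = E / (2*(1+nu))
G = 381 / (2*(1+0.34)) = 142.164 GPa
K = E / (3*(1-2*nu))
K = 381 / (3*(1-2*0.34)) = 396.875 GPa
K/G = 396.875 / 142.164 = 2.792


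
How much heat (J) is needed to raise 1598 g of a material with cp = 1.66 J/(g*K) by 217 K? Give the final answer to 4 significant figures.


Q = m * cp * dT
Q = 1598 * 1.66 * 217
Q = 575600 J


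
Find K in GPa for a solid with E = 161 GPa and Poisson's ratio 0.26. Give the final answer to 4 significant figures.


K = E / (3*(1-2*nu))
K = 161 / (3*(1-2*0.26))
K = 111.8 GPa


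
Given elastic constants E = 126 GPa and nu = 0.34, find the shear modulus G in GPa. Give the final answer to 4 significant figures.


G = E / (2*(1+nu))
G = 126 / (2*(1+0.34))
G = 47.01 GPa


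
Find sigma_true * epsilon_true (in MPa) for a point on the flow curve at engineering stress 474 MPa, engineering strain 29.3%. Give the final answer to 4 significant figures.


sigma_true = sigma_eng * (1 + epsilon_eng)
sigma_true = 474 * (1 + 0.293) = 612.882 MPa
epsilon_true = ln(1 + epsilon_eng)
epsilon_true = ln(1 + 0.293) = 0.256965
sigma_true * epsilon_true = 612.882 * 0.256965 = 157.5 MPa


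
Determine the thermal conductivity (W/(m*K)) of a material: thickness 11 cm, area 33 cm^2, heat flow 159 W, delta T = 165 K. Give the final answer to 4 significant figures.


k = Q*L / (A*dT)
L = 0.11 m, A = 3.3e-03 m^2
k = 159 * 0.11 / (3.3e-03 * 165)
k = 32.12 W/(m*K)


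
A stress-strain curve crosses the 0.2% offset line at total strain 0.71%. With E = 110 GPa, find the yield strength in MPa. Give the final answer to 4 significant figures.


Offset strain = 0.002
Elastic strain at yield = total_strain - offset = 7.1e-03 - 0.002 = 5.1e-03
sigma_y = E * elastic_strain = 110000 * 5.1e-03
sigma_y = 561 MPa


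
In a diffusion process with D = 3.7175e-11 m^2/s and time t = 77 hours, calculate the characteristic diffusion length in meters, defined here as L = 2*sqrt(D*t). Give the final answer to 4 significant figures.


t = 77 hr = 277200 s
Diffusion length = 2*sqrt(D*t)
= 2*sqrt(3.7175e-11 * 277200)
= 6.42e-03 m


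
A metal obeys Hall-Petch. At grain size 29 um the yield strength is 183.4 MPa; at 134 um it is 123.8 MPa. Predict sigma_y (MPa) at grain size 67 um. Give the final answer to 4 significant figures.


sigma_y = sigma0 + k / sqrt(d)
1/sqrt(d1) = 1/sqrt(2.9e-05) = 185.695;  1/sqrt(d2) = 86.3868
k = (sigma1 - sigma2) / (1/sqrt(d1) - 1/sqrt(d2)) = (183.4 - 123.8) / (185.695 - 86.3868) = 0.60015 MPa*m^0.5
sigma0 = sigma1 - k/sqrt(d1) = 183.4 - 0.60015*185.695 = 71.9549 MPa
sigma_y(d3) = 71.9549 + 0.60015 / sqrt(6.7e-05) = 145.3 MPa


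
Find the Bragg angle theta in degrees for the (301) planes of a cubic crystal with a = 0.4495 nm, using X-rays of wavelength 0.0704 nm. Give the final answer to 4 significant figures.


d = a / sqrt(h^2+k^2+l^2)
d = 0.4495 / sqrt(10) = 0.142144 nm
lambda = 2*d*sin(theta)  =>  sin(theta) = lambda / (2*d)
sin(theta) = 0.0704 / (2 * 0.142144) = 0.247636
theta = 14.34 deg


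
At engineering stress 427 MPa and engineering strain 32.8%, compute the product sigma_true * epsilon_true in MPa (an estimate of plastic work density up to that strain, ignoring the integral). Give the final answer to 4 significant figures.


sigma_true = sigma_eng * (1 + epsilon_eng)
sigma_true = 427 * (1 + 0.328) = 567.056 MPa
epsilon_true = ln(1 + epsilon_eng)
epsilon_true = ln(1 + 0.328) = 0.283674
sigma_true * epsilon_true = 567.056 * 0.283674 = 160.9 MPa


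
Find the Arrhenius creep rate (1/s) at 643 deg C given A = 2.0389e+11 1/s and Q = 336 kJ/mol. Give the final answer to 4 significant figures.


rate = A * exp(-Q / (R*T))
T = 643 + 273.15 = 916.15 K
rate = 2.0389e+11 * exp(-336e3 / (8.314 * 916.15))
rate = 1.418e-08 1/s


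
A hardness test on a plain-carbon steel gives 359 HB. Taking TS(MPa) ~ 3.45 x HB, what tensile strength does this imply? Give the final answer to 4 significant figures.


TS (MPa) = 3.45 * HB
TS = 3.45 * 359
TS = 1239 MPa


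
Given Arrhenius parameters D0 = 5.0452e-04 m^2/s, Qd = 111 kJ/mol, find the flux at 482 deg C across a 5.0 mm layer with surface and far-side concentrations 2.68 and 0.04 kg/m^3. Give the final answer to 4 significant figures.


Step 1: D = D0 * exp(-Qd/(R*T))
T = 482 + 273.15 = 755.15 K
D = 5.0452e-04 * exp(-111e3 / (8.314 * 755.15)) = 1.05827e-11 m^2/s
Step 2: J = D * (C1 - C2) / dx
J = 1.05827e-11 * (2.68 - 0.04) / 5e-03
J = 5.588e-09 kg/(m^2*s)


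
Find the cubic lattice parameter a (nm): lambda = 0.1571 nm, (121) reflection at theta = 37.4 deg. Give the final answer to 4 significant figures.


d = lambda / (2*sin(theta))
d = 0.1571 / (2*sin(37.4 deg))
d = 0.129327 nm
a = d * sqrt(h^2+k^2+l^2) = 0.129327 * sqrt(6)
a = 0.3168 nm


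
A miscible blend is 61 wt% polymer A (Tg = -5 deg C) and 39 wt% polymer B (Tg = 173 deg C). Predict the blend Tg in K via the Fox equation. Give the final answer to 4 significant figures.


1/Tg = w1/Tg1 + w2/Tg2 (in Kelvin)
Tg1 = 268.15 K, Tg2 = 446.15 K
1/Tg = 0.61/268.15 + 0.39/446.15
Tg = 317.6 K


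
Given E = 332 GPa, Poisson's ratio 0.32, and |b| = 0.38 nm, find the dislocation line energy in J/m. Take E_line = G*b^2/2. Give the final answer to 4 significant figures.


Step 1: G = E / (2*(1+nu))
G = 332 / (2*(1+0.32)) = 125.758 GPa = 1.25758e+11 Pa
Step 2: E_line = G*b^2/2
b = 0.38 nm = 3.8e-10 m
E_line = 0.5 * 1.25758e+11 * (3.8e-10)^2 = 9.08e-09 J/m


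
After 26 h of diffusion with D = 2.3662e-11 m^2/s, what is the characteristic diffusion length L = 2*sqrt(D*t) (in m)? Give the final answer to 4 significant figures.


t = 26 hr = 93600 s
Diffusion length = 2*sqrt(D*t)
= 2*sqrt(2.3662e-11 * 93600)
= 2.976e-03 m


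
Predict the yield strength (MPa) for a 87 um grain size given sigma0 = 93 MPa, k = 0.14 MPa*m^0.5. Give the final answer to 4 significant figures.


sigma_y = sigma0 + k / sqrt(d)
d = 87 um = 8.7e-05 m
sigma_y = 93 + 0.14 / sqrt(8.7e-05)
sigma_y = 108 MPa


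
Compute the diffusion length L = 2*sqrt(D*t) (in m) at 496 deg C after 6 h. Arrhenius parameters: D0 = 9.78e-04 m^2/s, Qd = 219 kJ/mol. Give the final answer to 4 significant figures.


Step 1: D = D0 * exp(-Qd/(R*T))
T = 769.15 K
D = 9.78e-04 * exp(-219e3 / (8.314 * 769.15)) = 1.3093e-18 m^2/s
Step 2: L = 2*sqrt(D*t)
t = 6 h = 21600 s
L = 2*sqrt(1.3093e-18 * 21600) = 3.363e-07 m


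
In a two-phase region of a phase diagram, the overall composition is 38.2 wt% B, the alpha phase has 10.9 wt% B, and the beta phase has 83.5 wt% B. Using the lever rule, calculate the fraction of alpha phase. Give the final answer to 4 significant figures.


f_alpha = (C_beta - C0) / (C_beta - C_alpha)
f_alpha = (83.5 - 38.2) / (83.5 - 10.9)
f_alpha = 0.624


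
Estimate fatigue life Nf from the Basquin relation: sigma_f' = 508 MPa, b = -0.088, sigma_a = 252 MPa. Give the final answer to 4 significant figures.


sigma_a = sigma_f' * (2*Nf)^b
2*Nf = (sigma_a / sigma_f')^(1/b)
2*Nf = (252 / 508)^(1/-0.088)
2*Nf = 2882.76
Nf = 1441 cycles


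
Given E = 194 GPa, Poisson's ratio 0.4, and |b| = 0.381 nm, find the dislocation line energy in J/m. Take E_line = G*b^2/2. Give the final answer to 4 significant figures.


Step 1: G = E / (2*(1+nu))
G = 194 / (2*(1+0.4)) = 69.2857 GPa = 6.92857e+10 Pa
Step 2: E_line = G*b^2/2
b = 0.381 nm = 3.81e-10 m
E_line = 0.5 * 6.92857e+10 * (3.81e-10)^2 = 5.029e-09 J/m


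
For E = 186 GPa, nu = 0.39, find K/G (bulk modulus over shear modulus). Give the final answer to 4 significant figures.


G = E / (2*(1+nu))
G = 186 / (2*(1+0.39)) = 66.9065 GPa
K = E / (3*(1-2*nu))
K = 186 / (3*(1-2*0.39)) = 281.818 GPa
K/G = 281.818 / 66.9065 = 4.212


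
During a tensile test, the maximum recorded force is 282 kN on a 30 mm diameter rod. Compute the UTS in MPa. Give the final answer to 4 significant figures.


A0 = pi*(d/2)^2 = pi*(30/2)^2 = 706.858 mm^2
UTS = F_max / A0 = 282*1000 / 706.858
UTS = 398.9 MPa


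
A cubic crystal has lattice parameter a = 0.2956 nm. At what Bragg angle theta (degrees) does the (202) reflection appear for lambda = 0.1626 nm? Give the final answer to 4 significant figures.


d = a / sqrt(h^2+k^2+l^2)
d = 0.2956 / sqrt(8) = 0.10451 nm
lambda = 2*d*sin(theta)  =>  sin(theta) = lambda / (2*d)
sin(theta) = 0.1626 / (2 * 0.10451) = 0.777913
theta = 51.07 deg


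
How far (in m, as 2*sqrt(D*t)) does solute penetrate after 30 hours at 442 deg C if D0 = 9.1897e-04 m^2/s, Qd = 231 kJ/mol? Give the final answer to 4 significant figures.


Step 1: D = D0 * exp(-Qd/(R*T))
T = 715.15 K
D = 9.1897e-04 * exp(-231e3 / (8.314 * 715.15)) = 1.23147e-20 m^2/s
Step 2: L = 2*sqrt(D*t)
t = 30 h = 108000 s
L = 2*sqrt(1.23147e-20 * 108000) = 7.294e-08 m


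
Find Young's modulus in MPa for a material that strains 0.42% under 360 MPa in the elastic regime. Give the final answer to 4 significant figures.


E = sigma / epsilon
epsilon = 0.42% = 4.2e-03
E = 360 / 4.2e-03
E = 85710 MPa


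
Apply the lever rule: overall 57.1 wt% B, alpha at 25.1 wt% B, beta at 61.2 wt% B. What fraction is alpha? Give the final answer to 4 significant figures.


f_alpha = (C_beta - C0) / (C_beta - C_alpha)
f_alpha = (61.2 - 57.1) / (61.2 - 25.1)
f_alpha = 0.1136


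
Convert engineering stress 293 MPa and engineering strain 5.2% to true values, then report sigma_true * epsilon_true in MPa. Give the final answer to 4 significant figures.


sigma_true = sigma_eng * (1 + epsilon_eng)
sigma_true = 293 * (1 + 0.052) = 308.236 MPa
epsilon_true = ln(1 + epsilon_eng)
epsilon_true = ln(1 + 0.052) = 0.0506931
sigma_true * epsilon_true = 308.236 * 0.0506931 = 15.63 MPa


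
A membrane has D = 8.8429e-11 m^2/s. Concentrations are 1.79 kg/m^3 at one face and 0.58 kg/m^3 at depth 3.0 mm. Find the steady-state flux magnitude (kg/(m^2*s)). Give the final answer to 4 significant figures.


J = -D * (dC/dx) = D * (C1 - C2) / dx
J = 8.8429e-11 * (1.79 - 0.58) / 3e-03
J = 3.567e-08 kg/(m^2*s)


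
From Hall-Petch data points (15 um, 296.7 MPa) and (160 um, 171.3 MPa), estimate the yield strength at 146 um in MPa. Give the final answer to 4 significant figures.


sigma_y = sigma0 + k / sqrt(d)
1/sqrt(d1) = 1/sqrt(1.5e-05) = 258.199;  1/sqrt(d2) = 79.0569
k = (sigma1 - sigma2) / (1/sqrt(d1) - 1/sqrt(d2)) = (296.7 - 171.3) / (258.199 - 79.0569) = 0.700004 MPa*m^0.5
sigma0 = sigma1 - k/sqrt(d1) = 296.7 - 0.700004*258.199 = 115.96 MPa
sigma_y(d3) = 115.96 + 0.700004 / sqrt(1.46e-04) = 173.9 MPa


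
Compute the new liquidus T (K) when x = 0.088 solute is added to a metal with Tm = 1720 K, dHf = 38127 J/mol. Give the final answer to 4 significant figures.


dT = R*Tm^2*x / dHf
dT = 8.314 * 1720^2 * 0.088 / 38127
dT = 56.7697 K
T_new = 1720 - 56.7697 = 1663 K


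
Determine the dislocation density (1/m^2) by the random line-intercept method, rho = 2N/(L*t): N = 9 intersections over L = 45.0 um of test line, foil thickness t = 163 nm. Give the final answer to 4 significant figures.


rho = 2N / (L * t)
L = 45.0 um = 4.5e-05 m, t = 163 nm = 1.63e-07 m
rho = 2 * 9 / (4.5e-05 * 1.63e-07)
rho = 2.454e+12 1/m^2


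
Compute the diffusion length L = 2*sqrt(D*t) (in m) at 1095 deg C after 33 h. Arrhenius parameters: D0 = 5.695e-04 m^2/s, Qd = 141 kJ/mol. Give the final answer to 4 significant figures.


Step 1: D = D0 * exp(-Qd/(R*T))
T = 1368.15 K
D = 5.695e-04 * exp(-141e3 / (8.314 * 1368.15)) = 2.35535e-09 m^2/s
Step 2: L = 2*sqrt(D*t)
t = 33 h = 118800 s
L = 2*sqrt(2.35535e-09 * 118800) = 0.03346 m


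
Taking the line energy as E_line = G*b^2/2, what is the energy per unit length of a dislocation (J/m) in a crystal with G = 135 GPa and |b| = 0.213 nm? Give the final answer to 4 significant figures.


E = G*b^2/2
b = 0.213 nm = 2.13e-10 m
G = 135 GPa = 1.35e+11 Pa
E = 0.5 * 1.35e+11 * (2.13e-10)^2
E = 3.062e-09 J/m


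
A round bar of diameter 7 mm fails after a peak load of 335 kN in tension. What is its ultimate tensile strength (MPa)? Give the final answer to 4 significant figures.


A0 = pi*(d/2)^2 = pi*(7/2)^2 = 38.4845 mm^2
UTS = F_max / A0 = 335*1000 / 38.4845
UTS = 8705 MPa


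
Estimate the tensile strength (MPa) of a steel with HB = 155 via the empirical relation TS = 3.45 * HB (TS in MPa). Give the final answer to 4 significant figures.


TS (MPa) = 3.45 * HB
TS = 3.45 * 155
TS = 534.8 MPa


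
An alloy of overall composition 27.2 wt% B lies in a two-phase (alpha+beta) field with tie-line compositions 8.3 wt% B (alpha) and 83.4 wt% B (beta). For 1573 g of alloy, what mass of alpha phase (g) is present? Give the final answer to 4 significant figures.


f_alpha = (C_beta - C0) / (C_beta - C_alpha)
f_alpha = (83.4 - 27.2) / (83.4 - 8.3) = 0.748336
m_alpha = f_alpha * m_total = 0.748336 * 1573 = 1177 g


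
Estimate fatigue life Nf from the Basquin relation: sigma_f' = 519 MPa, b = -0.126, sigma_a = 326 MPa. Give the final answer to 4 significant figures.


sigma_a = sigma_f' * (2*Nf)^b
2*Nf = (sigma_a / sigma_f')^(1/b)
2*Nf = (326 / 519)^(1/-0.126)
2*Nf = 40.066
Nf = 20.03 cycles


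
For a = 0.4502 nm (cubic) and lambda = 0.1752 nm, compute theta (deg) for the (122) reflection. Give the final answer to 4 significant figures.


d = a / sqrt(h^2+k^2+l^2)
d = 0.4502 / sqrt(9) = 0.150067 nm
lambda = 2*d*sin(theta)  =>  sin(theta) = lambda / (2*d)
sin(theta) = 0.1752 / (2 * 0.150067) = 0.583741
theta = 35.71 deg


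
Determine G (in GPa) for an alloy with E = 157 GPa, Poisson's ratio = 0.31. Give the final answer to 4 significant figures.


G = E / (2*(1+nu))
G = 157 / (2*(1+0.31))
G = 59.92 GPa


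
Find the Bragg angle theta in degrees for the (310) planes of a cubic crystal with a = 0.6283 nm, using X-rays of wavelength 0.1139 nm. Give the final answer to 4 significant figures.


d = a / sqrt(h^2+k^2+l^2)
d = 0.6283 / sqrt(10) = 0.198686 nm
lambda = 2*d*sin(theta)  =>  sin(theta) = lambda / (2*d)
sin(theta) = 0.1139 / (2 * 0.198686) = 0.286633
theta = 16.66 deg


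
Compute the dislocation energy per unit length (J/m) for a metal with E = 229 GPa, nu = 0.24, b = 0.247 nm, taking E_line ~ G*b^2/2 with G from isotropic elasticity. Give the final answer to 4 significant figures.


Step 1: G = E / (2*(1+nu))
G = 229 / (2*(1+0.24)) = 92.3387 GPa = 9.23387e+10 Pa
Step 2: E_line = G*b^2/2
b = 0.247 nm = 2.47e-10 m
E_line = 0.5 * 9.23387e+10 * (2.47e-10)^2 = 2.817e-09 J/m


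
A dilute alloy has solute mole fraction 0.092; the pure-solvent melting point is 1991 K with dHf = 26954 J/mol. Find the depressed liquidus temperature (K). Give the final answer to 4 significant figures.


dT = R*Tm^2*x / dHf
dT = 8.314 * 1991^2 * 0.092 / 26954
dT = 112.491 K
T_new = 1991 - 112.491 = 1879 K


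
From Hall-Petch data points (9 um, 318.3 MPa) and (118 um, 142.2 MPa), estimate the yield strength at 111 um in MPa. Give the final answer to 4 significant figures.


sigma_y = sigma0 + k / sqrt(d)
1/sqrt(d1) = 1/sqrt(9e-06) = 333.333;  1/sqrt(d2) = 92.0575
k = (sigma1 - sigma2) / (1/sqrt(d1) - 1/sqrt(d2)) = (318.3 - 142.2) / (333.333 - 92.0575) = 0.72987 MPa*m^0.5
sigma0 = sigma1 - k/sqrt(d1) = 318.3 - 0.72987*333.333 = 75.01 MPa
sigma_y(d3) = 75.01 + 0.72987 / sqrt(1.11e-04) = 144.3 MPa


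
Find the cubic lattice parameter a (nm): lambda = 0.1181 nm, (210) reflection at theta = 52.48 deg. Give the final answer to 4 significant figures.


d = lambda / (2*sin(theta))
d = 0.1181 / (2*sin(52.48 deg))
d = 0.0744508 nm
a = d * sqrt(h^2+k^2+l^2) = 0.0744508 * sqrt(5)
a = 0.1665 nm


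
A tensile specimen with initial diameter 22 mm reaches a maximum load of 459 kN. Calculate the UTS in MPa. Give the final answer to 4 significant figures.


A0 = pi*(d/2)^2 = pi*(22/2)^2 = 380.133 mm^2
UTS = F_max / A0 = 459*1000 / 380.133
UTS = 1207 MPa


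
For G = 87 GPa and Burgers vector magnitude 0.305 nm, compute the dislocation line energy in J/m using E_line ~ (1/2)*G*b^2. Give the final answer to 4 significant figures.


E = G*b^2/2
b = 0.305 nm = 3.05e-10 m
G = 87 GPa = 8.7e+10 Pa
E = 0.5 * 8.7e+10 * (3.05e-10)^2
E = 4.047e-09 J/m


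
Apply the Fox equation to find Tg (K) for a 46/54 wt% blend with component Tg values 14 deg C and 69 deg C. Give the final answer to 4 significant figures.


1/Tg = w1/Tg1 + w2/Tg2 (in Kelvin)
Tg1 = 287.15 K, Tg2 = 342.15 K
1/Tg = 0.46/287.15 + 0.54/342.15
Tg = 314.4 K


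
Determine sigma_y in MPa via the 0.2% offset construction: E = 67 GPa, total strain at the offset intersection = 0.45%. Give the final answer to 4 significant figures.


Offset strain = 0.002
Elastic strain at yield = total_strain - offset = 4.5e-03 - 0.002 = 2.5e-03
sigma_y = E * elastic_strain = 67000 * 2.5e-03
sigma_y = 167.5 MPa


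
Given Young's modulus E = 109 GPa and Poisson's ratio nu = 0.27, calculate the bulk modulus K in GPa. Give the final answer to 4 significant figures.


K = E / (3*(1-2*nu))
K = 109 / (3*(1-2*0.27))
K = 78.99 GPa


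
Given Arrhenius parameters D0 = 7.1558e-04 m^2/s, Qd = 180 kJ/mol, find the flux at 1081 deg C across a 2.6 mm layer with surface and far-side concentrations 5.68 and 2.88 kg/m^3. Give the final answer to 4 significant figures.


Step 1: D = D0 * exp(-Qd/(R*T))
T = 1081 + 273.15 = 1354.15 K
D = 7.1558e-04 * exp(-180e3 / (8.314 * 1354.15)) = 8.14954e-11 m^2/s
Step 2: J = D * (C1 - C2) / dx
J = 8.14954e-11 * (5.68 - 2.88) / 2.6e-03
J = 8.776e-08 kg/(m^2*s)


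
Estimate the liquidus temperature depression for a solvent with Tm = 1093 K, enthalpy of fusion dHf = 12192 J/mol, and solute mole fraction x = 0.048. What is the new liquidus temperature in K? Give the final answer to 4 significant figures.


dT = R*Tm^2*x / dHf
dT = 8.314 * 1093^2 * 0.048 / 12192
dT = 39.1036 K
T_new = 1093 - 39.1036 = 1054 K


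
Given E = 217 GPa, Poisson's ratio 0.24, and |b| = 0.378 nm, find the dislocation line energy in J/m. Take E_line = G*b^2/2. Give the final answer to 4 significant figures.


Step 1: G = E / (2*(1+nu))
G = 217 / (2*(1+0.24)) = 87.5 GPa = 8.75e+10 Pa
Step 2: E_line = G*b^2/2
b = 0.378 nm = 3.78e-10 m
E_line = 0.5 * 8.75e+10 * (3.78e-10)^2 = 6.251e-09 J/m


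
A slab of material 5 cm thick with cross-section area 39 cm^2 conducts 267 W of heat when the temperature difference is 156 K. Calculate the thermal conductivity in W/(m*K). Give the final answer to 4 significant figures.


k = Q*L / (A*dT)
L = 0.05 m, A = 3.9e-03 m^2
k = 267 * 0.05 / (3.9e-03 * 156)
k = 21.94 W/(m*K)


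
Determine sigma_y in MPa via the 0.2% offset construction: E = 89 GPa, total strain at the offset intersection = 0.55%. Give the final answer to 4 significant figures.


Offset strain = 0.002
Elastic strain at yield = total_strain - offset = 5.5e-03 - 0.002 = 3.5e-03
sigma_y = E * elastic_strain = 89000 * 3.5e-03
sigma_y = 311.5 MPa


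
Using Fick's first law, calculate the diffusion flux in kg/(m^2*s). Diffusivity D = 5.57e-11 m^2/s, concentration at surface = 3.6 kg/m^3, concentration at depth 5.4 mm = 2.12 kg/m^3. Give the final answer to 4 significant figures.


J = -D * (dC/dx) = D * (C1 - C2) / dx
J = 5.57e-11 * (3.6 - 2.12) / 5.4e-03
J = 1.527e-08 kg/(m^2*s)


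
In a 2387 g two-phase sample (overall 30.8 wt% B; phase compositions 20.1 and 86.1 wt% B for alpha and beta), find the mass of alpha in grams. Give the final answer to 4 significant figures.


f_alpha = (C_beta - C0) / (C_beta - C_alpha)
f_alpha = (86.1 - 30.8) / (86.1 - 20.1) = 0.837879
m_alpha = f_alpha * m_total = 0.837879 * 2387 = 2000 g


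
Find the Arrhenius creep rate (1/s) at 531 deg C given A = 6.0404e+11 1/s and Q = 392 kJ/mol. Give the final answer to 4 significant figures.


rate = A * exp(-Q / (R*T))
T = 531 + 273.15 = 804.15 K
rate = 6.0404e+11 * exp(-392e3 / (8.314 * 804.15))
rate = 2.076e-14 1/s


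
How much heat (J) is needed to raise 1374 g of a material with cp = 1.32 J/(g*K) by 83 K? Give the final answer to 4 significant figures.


Q = m * cp * dT
Q = 1374 * 1.32 * 83
Q = 150500 J


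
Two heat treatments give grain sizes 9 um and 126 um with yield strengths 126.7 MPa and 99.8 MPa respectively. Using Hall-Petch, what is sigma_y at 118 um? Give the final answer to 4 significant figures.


sigma_y = sigma0 + k / sqrt(d)
1/sqrt(d1) = 1/sqrt(9e-06) = 333.333;  1/sqrt(d2) = 89.0871
k = (sigma1 - sigma2) / (1/sqrt(d1) - 1/sqrt(d2)) = (126.7 - 99.8) / (333.333 - 89.0871) = 0.110135 MPa*m^0.5
sigma0 = sigma1 - k/sqrt(d1) = 126.7 - 0.110135*333.333 = 89.9884 MPa
sigma_y(d3) = 89.9884 + 0.110135 / sqrt(1.18e-04) = 100.1 MPa


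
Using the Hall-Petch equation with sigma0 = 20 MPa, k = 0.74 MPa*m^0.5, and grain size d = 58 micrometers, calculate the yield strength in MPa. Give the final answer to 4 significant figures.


sigma_y = sigma0 + k / sqrt(d)
d = 58 um = 5.8e-05 m
sigma_y = 20 + 0.74 / sqrt(5.8e-05)
sigma_y = 117.2 MPa


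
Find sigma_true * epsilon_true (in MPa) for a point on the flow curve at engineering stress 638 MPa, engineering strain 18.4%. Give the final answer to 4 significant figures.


sigma_true = sigma_eng * (1 + epsilon_eng)
sigma_true = 638 * (1 + 0.184) = 755.392 MPa
epsilon_true = ln(1 + epsilon_eng)
epsilon_true = ln(1 + 0.184) = 0.168899
sigma_true * epsilon_true = 755.392 * 0.168899 = 127.6 MPa


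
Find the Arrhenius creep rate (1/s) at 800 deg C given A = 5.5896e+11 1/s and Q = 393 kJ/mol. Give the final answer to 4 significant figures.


rate = A * exp(-Q / (R*T))
T = 800 + 273.15 = 1073.15 K
rate = 5.5896e+11 * exp(-393e3 / (8.314 * 1073.15))
rate = 4.147e-08 1/s


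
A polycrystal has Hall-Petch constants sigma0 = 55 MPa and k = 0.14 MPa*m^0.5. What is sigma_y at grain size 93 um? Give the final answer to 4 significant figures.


sigma_y = sigma0 + k / sqrt(d)
d = 93 um = 9.3e-05 m
sigma_y = 55 + 0.14 / sqrt(9.3e-05)
sigma_y = 69.52 MPa


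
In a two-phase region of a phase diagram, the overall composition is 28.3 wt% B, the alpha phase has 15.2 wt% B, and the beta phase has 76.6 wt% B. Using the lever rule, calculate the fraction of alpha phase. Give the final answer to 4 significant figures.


f_alpha = (C_beta - C0) / (C_beta - C_alpha)
f_alpha = (76.6 - 28.3) / (76.6 - 15.2)
f_alpha = 0.7866


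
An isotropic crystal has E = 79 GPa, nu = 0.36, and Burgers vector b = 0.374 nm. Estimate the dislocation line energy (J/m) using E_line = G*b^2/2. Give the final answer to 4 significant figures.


Step 1: G = E / (2*(1+nu))
G = 79 / (2*(1+0.36)) = 29.0441 GPa = 2.90441e+10 Pa
Step 2: E_line = G*b^2/2
b = 0.374 nm = 3.74e-10 m
E_line = 0.5 * 2.90441e+10 * (3.74e-10)^2 = 2.031e-09 J/m


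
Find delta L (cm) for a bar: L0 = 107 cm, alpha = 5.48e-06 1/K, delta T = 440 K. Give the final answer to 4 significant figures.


dL = L0 * alpha * dT
dL = 107 * 5.48e-06 * 440
dL = 0.258 cm


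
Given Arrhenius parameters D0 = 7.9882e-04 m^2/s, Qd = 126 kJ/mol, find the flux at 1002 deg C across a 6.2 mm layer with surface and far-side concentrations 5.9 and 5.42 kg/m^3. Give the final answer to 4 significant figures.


Step 1: D = D0 * exp(-Qd/(R*T))
T = 1002 + 273.15 = 1275.15 K
D = 7.9882e-04 * exp(-126e3 / (8.314 * 1275.15)) = 5.50628e-09 m^2/s
Step 2: J = D * (C1 - C2) / dx
J = 5.50628e-09 * (5.9 - 5.42) / 6.2e-03
J = 4.263e-07 kg/(m^2*s)


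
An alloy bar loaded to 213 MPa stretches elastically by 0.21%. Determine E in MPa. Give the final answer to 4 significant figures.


E = sigma / epsilon
epsilon = 0.21% = 2.1e-03
E = 213 / 2.1e-03
E = 101400 MPa


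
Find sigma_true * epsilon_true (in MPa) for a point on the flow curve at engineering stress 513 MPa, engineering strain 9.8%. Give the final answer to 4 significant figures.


sigma_true = sigma_eng * (1 + epsilon_eng)
sigma_true = 513 * (1 + 0.098) = 563.274 MPa
epsilon_true = ln(1 + epsilon_eng)
epsilon_true = ln(1 + 0.098) = 0.0934903
sigma_true * epsilon_true = 563.274 * 0.0934903 = 52.66 MPa


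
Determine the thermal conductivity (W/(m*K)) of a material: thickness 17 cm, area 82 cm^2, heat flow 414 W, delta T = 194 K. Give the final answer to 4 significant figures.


k = Q*L / (A*dT)
L = 0.17 m, A = 8.2e-03 m^2
k = 414 * 0.17 / (8.2e-03 * 194)
k = 44.24 W/(m*K)


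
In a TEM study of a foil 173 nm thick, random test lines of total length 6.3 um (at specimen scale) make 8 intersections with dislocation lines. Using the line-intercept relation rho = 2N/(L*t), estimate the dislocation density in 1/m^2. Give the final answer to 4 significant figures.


rho = 2N / (L * t)
L = 6.3 um = 6.3e-06 m, t = 173 nm = 1.73e-07 m
rho = 2 * 8 / (6.3e-06 * 1.73e-07)
rho = 1.468e+13 1/m^2


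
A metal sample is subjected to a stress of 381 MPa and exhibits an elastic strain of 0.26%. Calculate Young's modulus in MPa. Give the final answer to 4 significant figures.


E = sigma / epsilon
epsilon = 0.26% = 2.6e-03
E = 381 / 2.6e-03
E = 146500 MPa


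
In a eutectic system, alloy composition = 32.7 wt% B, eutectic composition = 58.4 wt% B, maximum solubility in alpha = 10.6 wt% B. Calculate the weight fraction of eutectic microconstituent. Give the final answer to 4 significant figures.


f_primary = (C_e - C0) / (C_e - C_alpha_max)
f_primary = (58.4 - 32.7) / (58.4 - 10.6)
f_primary = 0.537657
f_eutectic = 1 - 0.537657 = 0.4623


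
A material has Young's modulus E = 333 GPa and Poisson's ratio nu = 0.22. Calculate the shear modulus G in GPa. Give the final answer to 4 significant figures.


G = E / (2*(1+nu))
G = 333 / (2*(1+0.22))
G = 136.5 GPa


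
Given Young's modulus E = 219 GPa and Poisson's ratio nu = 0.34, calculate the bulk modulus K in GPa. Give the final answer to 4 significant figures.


K = E / (3*(1-2*nu))
K = 219 / (3*(1-2*0.34))
K = 228.1 GPa


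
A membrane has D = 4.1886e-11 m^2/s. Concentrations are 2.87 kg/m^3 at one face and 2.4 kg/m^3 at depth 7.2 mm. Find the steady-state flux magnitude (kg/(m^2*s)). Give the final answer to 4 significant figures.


J = -D * (dC/dx) = D * (C1 - C2) / dx
J = 4.1886e-11 * (2.87 - 2.4) / 7.2e-03
J = 2.734e-09 kg/(m^2*s)


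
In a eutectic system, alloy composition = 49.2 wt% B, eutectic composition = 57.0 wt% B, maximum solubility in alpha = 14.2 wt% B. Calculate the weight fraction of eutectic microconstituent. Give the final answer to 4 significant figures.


f_primary = (C_e - C0) / (C_e - C_alpha_max)
f_primary = (57.0 - 49.2) / (57.0 - 14.2)
f_primary = 0.182243
f_eutectic = 1 - 0.182243 = 0.8178


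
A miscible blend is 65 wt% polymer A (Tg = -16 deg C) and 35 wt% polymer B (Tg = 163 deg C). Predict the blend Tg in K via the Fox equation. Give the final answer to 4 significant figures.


1/Tg = w1/Tg1 + w2/Tg2 (in Kelvin)
Tg1 = 257.15 K, Tg2 = 436.15 K
1/Tg = 0.65/257.15 + 0.35/436.15
Tg = 300.3 K


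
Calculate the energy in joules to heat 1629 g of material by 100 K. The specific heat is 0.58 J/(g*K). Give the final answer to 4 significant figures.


Q = m * cp * dT
Q = 1629 * 0.58 * 100
Q = 94480 J


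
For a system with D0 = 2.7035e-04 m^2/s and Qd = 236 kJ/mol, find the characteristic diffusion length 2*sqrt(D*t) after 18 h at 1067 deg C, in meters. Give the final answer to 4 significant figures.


Step 1: D = D0 * exp(-Qd/(R*T))
T = 1340.15 K
D = 2.7035e-04 * exp(-236e3 / (8.314 * 1340.15)) = 1.71037e-13 m^2/s
Step 2: L = 2*sqrt(D*t)
t = 18 h = 64800 s
L = 2*sqrt(1.71037e-13 * 64800) = 2.106e-04 m


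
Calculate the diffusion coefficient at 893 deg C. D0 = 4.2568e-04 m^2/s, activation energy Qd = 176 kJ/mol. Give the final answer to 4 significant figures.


D = D0 * exp(-Qd / (R*T))
T = 1166.15 K
D = 4.2568e-04 * exp(-176e3 / (8.314 * 1166.15))
D = 5.563e-12 m^2/s


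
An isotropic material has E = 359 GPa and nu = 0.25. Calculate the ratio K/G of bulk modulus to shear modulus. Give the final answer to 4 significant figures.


G = E / (2*(1+nu))
G = 359 / (2*(1+0.25)) = 143.6 GPa
K = E / (3*(1-2*nu))
K = 359 / (3*(1-2*0.25)) = 239.333 GPa
K/G = 239.333 / 143.6 = 1.667


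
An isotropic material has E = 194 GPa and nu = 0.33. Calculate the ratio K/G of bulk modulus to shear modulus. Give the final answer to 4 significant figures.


G = E / (2*(1+nu))
G = 194 / (2*(1+0.33)) = 72.9323 GPa
K = E / (3*(1-2*nu))
K = 194 / (3*(1-2*0.33)) = 190.196 GPa
K/G = 190.196 / 72.9323 = 2.608


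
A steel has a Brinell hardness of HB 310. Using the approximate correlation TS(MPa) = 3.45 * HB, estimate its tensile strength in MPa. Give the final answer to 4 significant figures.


TS (MPa) = 3.45 * HB
TS = 3.45 * 310
TS = 1070 MPa


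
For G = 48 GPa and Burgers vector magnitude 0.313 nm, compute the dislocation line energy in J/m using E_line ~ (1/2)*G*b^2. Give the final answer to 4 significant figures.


E = G*b^2/2
b = 0.313 nm = 3.13e-10 m
G = 48 GPa = 4.8e+10 Pa
E = 0.5 * 4.8e+10 * (3.13e-10)^2
E = 2.351e-09 J/m


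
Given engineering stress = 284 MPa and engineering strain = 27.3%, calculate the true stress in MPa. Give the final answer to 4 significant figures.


sigma_true = sigma_eng * (1 + epsilon_eng)
sigma_true = 284 * (1 + 0.273)
sigma_true = 361.5 MPa


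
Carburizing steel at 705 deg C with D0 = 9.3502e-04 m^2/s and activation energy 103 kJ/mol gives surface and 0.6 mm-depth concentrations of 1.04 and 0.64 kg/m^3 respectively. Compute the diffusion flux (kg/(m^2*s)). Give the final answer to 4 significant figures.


Step 1: D = D0 * exp(-Qd/(R*T))
T = 705 + 273.15 = 978.15 K
D = 9.3502e-04 * exp(-103e3 / (8.314 * 978.15)) = 2.95306e-09 m^2/s
Step 2: J = D * (C1 - C2) / dx
J = 2.95306e-09 * (1.04 - 0.64) / 6e-04
J = 1.969e-06 kg/(m^2*s)


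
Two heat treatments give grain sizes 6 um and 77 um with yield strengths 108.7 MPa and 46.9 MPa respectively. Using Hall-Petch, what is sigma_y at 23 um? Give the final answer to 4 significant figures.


sigma_y = sigma0 + k / sqrt(d)
1/sqrt(d1) = 1/sqrt(6e-06) = 408.248;  1/sqrt(d2) = 113.961
k = (sigma1 - sigma2) / (1/sqrt(d1) - 1/sqrt(d2)) = (108.7 - 46.9) / (408.248 - 113.961) = 0.209999 MPa*m^0.5
sigma0 = sigma1 - k/sqrt(d1) = 108.7 - 0.209999*408.248 = 22.9684 MPa
sigma_y(d3) = 22.9684 + 0.209999 / sqrt(2.3e-05) = 66.76 MPa


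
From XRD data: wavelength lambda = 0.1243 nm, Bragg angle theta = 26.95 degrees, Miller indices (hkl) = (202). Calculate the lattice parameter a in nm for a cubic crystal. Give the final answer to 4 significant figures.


d = lambda / (2*sin(theta))
d = 0.1243 / (2*sin(26.95 deg))
d = 0.137132 nm
a = d * sqrt(h^2+k^2+l^2) = 0.137132 * sqrt(8)
a = 0.3879 nm


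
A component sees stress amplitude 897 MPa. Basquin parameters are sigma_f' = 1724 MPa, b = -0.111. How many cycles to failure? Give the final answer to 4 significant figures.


sigma_a = sigma_f' * (2*Nf)^b
2*Nf = (sigma_a / sigma_f')^(1/b)
2*Nf = (897 / 1724)^(1/-0.111)
2*Nf = 359.964
Nf = 180 cycles


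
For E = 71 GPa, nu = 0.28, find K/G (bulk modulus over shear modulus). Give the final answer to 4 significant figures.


G = E / (2*(1+nu))
G = 71 / (2*(1+0.28)) = 27.7344 GPa
K = E / (3*(1-2*nu))
K = 71 / (3*(1-2*0.28)) = 53.7879 GPa
K/G = 53.7879 / 27.7344 = 1.939


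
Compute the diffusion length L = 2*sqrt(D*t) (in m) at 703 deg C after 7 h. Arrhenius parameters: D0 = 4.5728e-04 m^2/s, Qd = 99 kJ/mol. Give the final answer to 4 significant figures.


Step 1: D = D0 * exp(-Qd/(R*T))
T = 976.15 K
D = 4.5728e-04 * exp(-99e3 / (8.314 * 976.15)) = 2.30364e-09 m^2/s
Step 2: L = 2*sqrt(D*t)
t = 7 h = 25200 s
L = 2*sqrt(2.30364e-09 * 25200) = 0.01524 m


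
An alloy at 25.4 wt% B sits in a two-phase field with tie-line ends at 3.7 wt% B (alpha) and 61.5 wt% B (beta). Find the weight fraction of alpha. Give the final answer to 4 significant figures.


f_alpha = (C_beta - C0) / (C_beta - C_alpha)
f_alpha = (61.5 - 25.4) / (61.5 - 3.7)
f_alpha = 0.6246


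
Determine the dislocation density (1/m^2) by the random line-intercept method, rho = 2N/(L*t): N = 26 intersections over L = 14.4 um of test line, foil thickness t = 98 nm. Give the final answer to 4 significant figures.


rho = 2N / (L * t)
L = 14.4 um = 1.44e-05 m, t = 98 nm = 9.8e-08 m
rho = 2 * 26 / (1.44e-05 * 9.8e-08)
rho = 3.685e+13 1/m^2


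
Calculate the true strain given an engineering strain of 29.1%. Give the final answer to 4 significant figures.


epsilon_true = ln(1 + epsilon_eng)
epsilon_true = ln(1 + 0.291)
epsilon_true = 0.2554


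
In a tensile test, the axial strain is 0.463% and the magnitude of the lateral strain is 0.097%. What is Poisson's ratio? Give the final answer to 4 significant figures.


nu = -epsilon_lat / epsilon_axial
Lateral strain is contraction (negative), so using magnitudes:
nu = 0.097 / 0.463
nu = 0.2095


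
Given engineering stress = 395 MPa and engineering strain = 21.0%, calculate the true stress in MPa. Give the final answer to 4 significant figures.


sigma_true = sigma_eng * (1 + epsilon_eng)
sigma_true = 395 * (1 + 0.21)
sigma_true = 478 MPa


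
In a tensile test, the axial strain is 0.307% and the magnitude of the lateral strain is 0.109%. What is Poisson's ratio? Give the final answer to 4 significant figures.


nu = -epsilon_lat / epsilon_axial
Lateral strain is contraction (negative), so using magnitudes:
nu = 0.109 / 0.307
nu = 0.355


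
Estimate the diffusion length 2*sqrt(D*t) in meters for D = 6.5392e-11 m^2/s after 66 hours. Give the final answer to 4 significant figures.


t = 66 hr = 237600 s
Diffusion length = 2*sqrt(D*t)
= 2*sqrt(6.5392e-11 * 237600)
= 7.883e-03 m


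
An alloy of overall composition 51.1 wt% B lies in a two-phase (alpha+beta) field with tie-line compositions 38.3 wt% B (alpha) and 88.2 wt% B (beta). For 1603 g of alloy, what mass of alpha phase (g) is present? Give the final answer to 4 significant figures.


f_alpha = (C_beta - C0) / (C_beta - C_alpha)
f_alpha = (88.2 - 51.1) / (88.2 - 38.3) = 0.743487
m_alpha = f_alpha * m_total = 0.743487 * 1603 = 1192 g


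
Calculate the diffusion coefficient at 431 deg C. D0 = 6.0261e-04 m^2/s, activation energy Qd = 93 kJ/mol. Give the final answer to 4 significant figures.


D = D0 * exp(-Qd / (R*T))
T = 704.15 K
D = 6.0261e-04 * exp(-93e3 / (8.314 * 704.15))
D = 7.602e-11 m^2/s


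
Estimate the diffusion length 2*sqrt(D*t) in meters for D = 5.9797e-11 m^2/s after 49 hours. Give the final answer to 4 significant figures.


t = 49 hr = 176400 s
Diffusion length = 2*sqrt(D*t)
= 2*sqrt(5.9797e-11 * 176400)
= 6.496e-03 m


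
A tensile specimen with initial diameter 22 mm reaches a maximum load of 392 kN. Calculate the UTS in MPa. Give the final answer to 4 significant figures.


A0 = pi*(d/2)^2 = pi*(22/2)^2 = 380.133 mm^2
UTS = F_max / A0 = 392*1000 / 380.133
UTS = 1031 MPa


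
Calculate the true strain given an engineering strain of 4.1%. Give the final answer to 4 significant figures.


epsilon_true = ln(1 + epsilon_eng)
epsilon_true = ln(1 + 0.041)
epsilon_true = 0.04018


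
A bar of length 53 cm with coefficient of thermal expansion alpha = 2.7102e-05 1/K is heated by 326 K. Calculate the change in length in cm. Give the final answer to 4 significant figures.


dL = L0 * alpha * dT
dL = 53 * 2.7102e-05 * 326
dL = 0.4683 cm


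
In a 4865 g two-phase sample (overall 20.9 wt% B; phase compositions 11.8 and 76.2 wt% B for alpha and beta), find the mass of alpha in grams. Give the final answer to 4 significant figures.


f_alpha = (C_beta - C0) / (C_beta - C_alpha)
f_alpha = (76.2 - 20.9) / (76.2 - 11.8) = 0.858696
m_alpha = f_alpha * m_total = 0.858696 * 4865 = 4178 g


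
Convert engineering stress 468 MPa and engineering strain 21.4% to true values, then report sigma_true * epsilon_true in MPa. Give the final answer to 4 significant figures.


sigma_true = sigma_eng * (1 + epsilon_eng)
sigma_true = 468 * (1 + 0.214) = 568.152 MPa
epsilon_true = ln(1 + epsilon_eng)
epsilon_true = ln(1 + 0.214) = 0.193921
sigma_true * epsilon_true = 568.152 * 0.193921 = 110.2 MPa


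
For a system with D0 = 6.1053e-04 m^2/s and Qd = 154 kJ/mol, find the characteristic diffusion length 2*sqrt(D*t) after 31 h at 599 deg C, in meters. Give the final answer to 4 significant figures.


Step 1: D = D0 * exp(-Qd/(R*T))
T = 872.15 K
D = 6.1053e-04 * exp(-154e3 / (8.314 * 872.15)) = 3.64784e-13 m^2/s
Step 2: L = 2*sqrt(D*t)
t = 31 h = 111600 s
L = 2*sqrt(3.64784e-13 * 111600) = 4.035e-04 m


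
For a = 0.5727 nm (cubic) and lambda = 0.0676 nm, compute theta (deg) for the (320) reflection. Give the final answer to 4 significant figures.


d = a / sqrt(h^2+k^2+l^2)
d = 0.5727 / sqrt(13) = 0.158838 nm
lambda = 2*d*sin(theta)  =>  sin(theta) = lambda / (2*d)
sin(theta) = 0.0676 / (2 * 0.158838) = 0.212795
theta = 12.29 deg
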